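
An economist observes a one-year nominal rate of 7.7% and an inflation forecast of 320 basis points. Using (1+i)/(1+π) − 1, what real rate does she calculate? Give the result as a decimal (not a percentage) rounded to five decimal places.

1 + r = 1.07700 / 1.03200 = 1.0436047
r = 1.0436047 − 1 = 4.36047%, i.e. 0.04360.

0.04360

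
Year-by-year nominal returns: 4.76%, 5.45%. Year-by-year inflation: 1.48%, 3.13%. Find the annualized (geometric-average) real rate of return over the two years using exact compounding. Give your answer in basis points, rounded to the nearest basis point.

274 basis points

Compound the nominal returns: 1.0476 × 1.0545 = 1.10469420.
Compound inflation: 1.0148 × 1.0313 = 1.04656324.
Deflate: 1.10469420 / 1.04656324 = 1.05554462.
Annualized real rate = 1.05554462^(1/2) − 1 = 2.7397% → 274 basis points.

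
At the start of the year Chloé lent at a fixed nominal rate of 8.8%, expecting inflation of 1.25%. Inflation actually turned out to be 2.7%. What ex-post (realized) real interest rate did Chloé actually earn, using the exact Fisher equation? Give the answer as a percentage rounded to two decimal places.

Ex-post: (1 + 0.0880)/(1 + 0.0270) − 1 = 5.9396%
So the realized real rate is 5.94%.

5.94%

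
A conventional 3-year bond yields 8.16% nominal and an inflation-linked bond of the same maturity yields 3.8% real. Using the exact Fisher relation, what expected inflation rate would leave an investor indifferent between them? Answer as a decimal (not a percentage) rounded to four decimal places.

(1 + π) = (1 + i)/(1 + r) = 1.08160 / 1.03800 = 1.042004
Break-even inflation = 1.042004 − 1 → 0.0420.

0.0420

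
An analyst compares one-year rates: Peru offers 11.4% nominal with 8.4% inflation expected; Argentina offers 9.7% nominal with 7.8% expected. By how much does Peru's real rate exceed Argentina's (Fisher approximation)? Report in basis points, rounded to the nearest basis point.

110 basis points

Peru: 11.4% − 8.4% = 3.000%
Argentina: 9.7% − 7.8% = 1.900%
Differential = 1.100% → 110 basis points.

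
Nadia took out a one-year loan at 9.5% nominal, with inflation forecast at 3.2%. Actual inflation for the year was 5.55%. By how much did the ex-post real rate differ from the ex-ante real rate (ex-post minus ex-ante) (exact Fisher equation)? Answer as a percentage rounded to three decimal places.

Ex-ante: (1 + 0.0950)/(1 + 0.0320) − 1 = 6.1047%
Ex-post: (1 + 0.0950)/(1 + 0.0555) − 1 = 3.7423%
Difference (ex-post − ex-ante) = -2.3623% → -2.362%.

-2.362%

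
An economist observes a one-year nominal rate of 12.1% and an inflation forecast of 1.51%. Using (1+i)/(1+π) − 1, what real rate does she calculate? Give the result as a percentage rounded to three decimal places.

By the Fisher equation, 1 + r = (1 + i)/(1 + π).
1 + r = 1.12100 / 1.01510 = 1.1043247
r = 1.1043247 − 1 = 10.43247%, i.e. 10.432%.

10.432%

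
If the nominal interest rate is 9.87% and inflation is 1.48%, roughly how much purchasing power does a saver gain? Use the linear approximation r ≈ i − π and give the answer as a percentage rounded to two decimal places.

r ≈ i − π = 9.87% − 1.48% = 8.39%.

8.39%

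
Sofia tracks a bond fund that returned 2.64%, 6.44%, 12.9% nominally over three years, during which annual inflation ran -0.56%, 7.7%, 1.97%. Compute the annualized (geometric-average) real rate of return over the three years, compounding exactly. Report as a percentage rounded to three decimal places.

Compound the nominal returns: 1.0264 × 1.0644 × 1.1290 = 1.23343268.
Compound inflation: 0.9944 × 1.0770 × 1.0197 = 1.09206689.
Deflate: 1.23343268 / 1.09206689 = 1.12944793.
Annualized real rate = 1.12944793^(1/3) − 1 = 4.1411% → 4.141%.

4.141%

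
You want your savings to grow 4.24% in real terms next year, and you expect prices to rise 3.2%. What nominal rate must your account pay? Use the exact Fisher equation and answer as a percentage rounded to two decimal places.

7.58%

(1 + i) = (1 + r)(1 + π) = 1.04240 × 1.03200 = 1.0757568
i = 1.0757568 − 1, so the required nominal rate is 7.58%.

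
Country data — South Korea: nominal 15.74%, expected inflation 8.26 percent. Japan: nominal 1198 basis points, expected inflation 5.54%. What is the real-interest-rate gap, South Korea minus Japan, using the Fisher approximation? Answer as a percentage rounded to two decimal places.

1.04%

South Korea: 15.74% − 8.26% = 7.480%
Japan: 11.98% − 5.54% = 6.440%
Differential = 1.040% → 1.04%.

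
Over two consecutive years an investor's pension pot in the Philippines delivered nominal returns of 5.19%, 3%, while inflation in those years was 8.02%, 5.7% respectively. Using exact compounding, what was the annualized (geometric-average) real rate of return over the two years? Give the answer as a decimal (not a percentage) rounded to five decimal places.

-0.02587

Nominal growth factor = 1.0519 × 1.0300 = 1.08345700
Price-level growth factor = 1.0802 × 1.0570 = 1.14177140
Real growth factor = 1.08345700 / 1.14177140 = 0.94892638
Annualized real rate = 0.94892638^(1/2) − 1 = -2.5871% → -0.02587.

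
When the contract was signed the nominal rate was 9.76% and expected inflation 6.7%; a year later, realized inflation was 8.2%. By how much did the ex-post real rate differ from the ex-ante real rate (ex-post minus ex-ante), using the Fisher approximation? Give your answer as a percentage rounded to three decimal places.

Ex-ante: 9.76% − 6.7% = 3.060%
Ex-post: 9.76% − 8.2% = 1.560%
Difference (ex-post − ex-ante) = -1.5000% → -1.500%.

-1.500%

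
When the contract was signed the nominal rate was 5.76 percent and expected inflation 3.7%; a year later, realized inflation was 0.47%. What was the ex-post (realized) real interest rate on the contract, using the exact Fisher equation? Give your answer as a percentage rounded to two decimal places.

5.27%

Ex-post: (1 + 0.0576)/(1 + 0.0047) − 1 = 5.2653%
So the realized real rate is 5.27%.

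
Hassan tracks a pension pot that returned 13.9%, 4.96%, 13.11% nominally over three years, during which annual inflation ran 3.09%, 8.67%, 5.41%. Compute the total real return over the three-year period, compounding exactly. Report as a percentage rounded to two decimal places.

Nominal growth factor = 1.1390 × 1.0496 × 1.1311 = 1.352224
Price-level growth factor = 1.0309 × 1.0867 × 1.0541 = 1.180886
Real growth factor = 1.352224 / 1.180886 = 1.145092
Total real return = 1.145092 − 1 → 14.51%.

14.51%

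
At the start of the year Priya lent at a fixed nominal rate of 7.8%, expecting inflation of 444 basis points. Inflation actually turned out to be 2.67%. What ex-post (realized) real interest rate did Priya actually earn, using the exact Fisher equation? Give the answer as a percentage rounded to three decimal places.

Ex-post: (1 + 0.0780)/(1 + 0.0267) − 1 = 4.9966%
So the realized real rate is 4.997%.

4.997%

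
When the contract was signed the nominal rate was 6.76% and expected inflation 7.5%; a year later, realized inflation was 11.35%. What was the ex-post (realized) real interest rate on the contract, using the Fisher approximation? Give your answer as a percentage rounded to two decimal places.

Ex-post: 6.76% − 11.35% = -4.590%
So the realized real rate is -4.59%.

-4.59%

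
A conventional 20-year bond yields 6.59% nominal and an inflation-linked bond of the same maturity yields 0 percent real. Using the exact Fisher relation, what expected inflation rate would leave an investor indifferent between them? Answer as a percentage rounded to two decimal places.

6.59%

(1 + π) = (1 + i)/(1 + r) = 1.06590 / 1.00000 = 1.065900
Break-even inflation = 1.065900 − 1 → 6.59%.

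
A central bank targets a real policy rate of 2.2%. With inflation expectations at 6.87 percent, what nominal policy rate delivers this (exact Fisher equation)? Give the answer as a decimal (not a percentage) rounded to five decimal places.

0.09221

(1 + i) = (1 + r)(1 + π) = 1.02200 × 1.06870 = 1.0922114
i = 1.0922114 − 1, so the required nominal rate is 0.09221.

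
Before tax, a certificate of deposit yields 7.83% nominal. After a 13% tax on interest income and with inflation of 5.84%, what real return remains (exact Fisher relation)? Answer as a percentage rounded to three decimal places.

0.918%

After-tax nominal return = 7.83% × (1 − 0.13) = 6.8121%.
1 + r = 1.068121 / 1.05840 = 1.0091846
After-tax real rate = 1.0091846 − 1 → 0.918%.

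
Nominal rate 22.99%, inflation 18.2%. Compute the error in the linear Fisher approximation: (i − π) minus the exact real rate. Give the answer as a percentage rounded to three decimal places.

0.738%

Approximate: r ≈ 22.990% − 18.200% = 4.7900%
Exact: (1 + 0.2299)/(1 + 0.1820) − 1 = 4.05245%
Error = 4.7900% − 4.05245% = 0.73755% → 0.738%.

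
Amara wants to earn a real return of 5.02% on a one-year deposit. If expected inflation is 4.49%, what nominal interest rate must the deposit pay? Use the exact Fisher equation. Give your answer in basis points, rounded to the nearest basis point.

(1 + i) = (1 + r)(1 + π) = 1.05020 × 1.04490 = 1.09735398
i = 1.09735398 − 1, so the required nominal rate is 974 basis points.

974 basis points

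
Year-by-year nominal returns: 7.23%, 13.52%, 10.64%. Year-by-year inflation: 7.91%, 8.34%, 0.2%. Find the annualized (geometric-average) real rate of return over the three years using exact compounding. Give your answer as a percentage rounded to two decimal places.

4.76%

Nominal growth factor = 1.0723 × 1.1352 × 1.1064 = 1.34679302
Price-level growth factor = 1.0791 × 1.0834 × 1.0020 = 1.17143513
Real growth factor = 1.34679302 / 1.17143513 = 1.14969491
Annualized real rate = 1.14969491^(1/3) − 1 = 4.7597% → 4.76%.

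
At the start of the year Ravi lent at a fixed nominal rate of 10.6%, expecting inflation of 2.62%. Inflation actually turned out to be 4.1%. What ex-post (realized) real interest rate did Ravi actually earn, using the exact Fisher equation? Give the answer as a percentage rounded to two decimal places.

Ex-post: (1 + 0.1060)/(1 + 0.0410) − 1 = 6.2440%
So the realized real rate is 6.24%.

6.24%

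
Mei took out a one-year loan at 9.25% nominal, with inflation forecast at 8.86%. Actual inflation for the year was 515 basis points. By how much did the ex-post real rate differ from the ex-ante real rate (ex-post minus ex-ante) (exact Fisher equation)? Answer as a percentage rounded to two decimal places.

Ex-ante: (1 + 0.0925)/(1 + 0.0886) − 1 = 0.3583%
Ex-post: (1 + 0.0925)/(1 + 0.0515) − 1 = 3.8992%
Difference (ex-post − ex-ante) = 3.5409% → 3.54%.

3.54%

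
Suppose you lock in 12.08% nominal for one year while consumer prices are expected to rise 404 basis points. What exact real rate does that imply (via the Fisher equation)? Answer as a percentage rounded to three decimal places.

1 + r = 1.12080 / 1.04040 = 1.077278
r = 1.077278 − 1 = 7.7278%, i.e. 7.728%.

7.728%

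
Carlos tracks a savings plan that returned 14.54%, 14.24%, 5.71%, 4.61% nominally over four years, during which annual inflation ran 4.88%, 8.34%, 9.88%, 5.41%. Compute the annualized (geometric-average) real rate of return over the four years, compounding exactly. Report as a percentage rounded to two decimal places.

Compound the nominal returns: 1.1454 × 1.1424 × 1.0571 × 1.0461 = 1.44698706.
Compound inflation: 1.0488 × 1.0834 × 1.0988 × 1.0541 = 1.31607904.
Deflate: 1.44698706 / 1.31607904 = 1.09946820.
Annualized real rate = 1.09946820^(1/4) − 1 = 2.3990% → 2.40%.

2.40%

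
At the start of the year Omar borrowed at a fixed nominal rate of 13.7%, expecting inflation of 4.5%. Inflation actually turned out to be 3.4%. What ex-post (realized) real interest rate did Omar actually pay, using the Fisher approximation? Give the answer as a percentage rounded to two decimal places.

Ex-post: 13.7% − 3.4% = 10.300%
So the realized real rate is 10.30%.

10.30%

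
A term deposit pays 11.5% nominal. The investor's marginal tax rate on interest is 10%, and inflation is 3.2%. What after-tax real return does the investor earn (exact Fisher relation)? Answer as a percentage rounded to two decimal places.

6.93%

After-tax nominal return = 11.5% × (1 − 0.1) = 10.3500%.
1 + r = 1.10350 / 1.03200 = 1.069283
After-tax real rate = 1.069283 − 1 → 6.93%.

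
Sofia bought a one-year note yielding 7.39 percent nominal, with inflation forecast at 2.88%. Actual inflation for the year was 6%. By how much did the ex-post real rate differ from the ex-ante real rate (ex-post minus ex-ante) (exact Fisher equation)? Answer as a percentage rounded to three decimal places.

Ex-ante: (1 + 0.0739)/(1 + 0.0288) − 1 = 4.3837%
Ex-post: (1 + 0.0739)/(1 + 0.0600) − 1 = 1.3113%
Difference (ex-post − ex-ante) = -3.0724% → -3.072%.

-3.072%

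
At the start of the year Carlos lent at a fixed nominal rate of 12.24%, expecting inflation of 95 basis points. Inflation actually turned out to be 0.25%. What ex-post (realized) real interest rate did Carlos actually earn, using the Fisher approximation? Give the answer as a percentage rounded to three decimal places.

Ex-post: 12.24% − 0.25% = 11.990%
So the realized real rate is 11.990%.

11.990%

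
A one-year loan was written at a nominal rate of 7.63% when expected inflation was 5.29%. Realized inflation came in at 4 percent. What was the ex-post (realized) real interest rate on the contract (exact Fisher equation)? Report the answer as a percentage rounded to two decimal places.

Ex-post: (1 + 0.0763)/(1 + 0.0400) − 1 = 3.4904%
So the realized real rate is 3.49%.

3.49%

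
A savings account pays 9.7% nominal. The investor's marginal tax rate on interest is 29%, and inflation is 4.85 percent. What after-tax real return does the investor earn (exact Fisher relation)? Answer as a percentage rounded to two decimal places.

After-tax nominal return = 9.7% × (1 − 0.29) = 6.8870%.
1 + r = 1.06887 / 1.04850 = 1.019428
After-tax real rate = 1.019428 − 1 → 1.94%.

1.94%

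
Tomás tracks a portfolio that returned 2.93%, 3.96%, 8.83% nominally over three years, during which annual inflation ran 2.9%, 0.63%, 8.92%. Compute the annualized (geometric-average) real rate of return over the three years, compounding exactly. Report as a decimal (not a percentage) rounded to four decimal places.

0.0107

Nominal growth factor = 1.0293 × 1.0396 × 1.0883 = 1.16454660
Price-level growth factor = 1.0290 × 1.0063 × 1.0892 = 1.12784776
Real growth factor = 1.16454660 / 1.12784776 = 1.03253883
Annualized real rate = 1.03253883^(1/3) − 1 = 1.0731% → 0.0107.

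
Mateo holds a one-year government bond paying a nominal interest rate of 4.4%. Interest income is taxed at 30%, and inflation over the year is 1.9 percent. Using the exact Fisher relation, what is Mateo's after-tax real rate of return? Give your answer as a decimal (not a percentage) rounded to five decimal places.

0.01158

After-tax nominal return = 4.4% × (1 − 0.3) = 3.0800%.
1 + r = 1.03080 / 1.01900 = 1.011580
After-tax real rate = 1.011580 − 1 → 0.01158.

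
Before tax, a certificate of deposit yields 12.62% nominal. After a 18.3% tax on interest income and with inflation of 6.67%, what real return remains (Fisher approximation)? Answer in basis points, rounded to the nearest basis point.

364 basis points

After-tax nominal return = 12.62% × (1 − 0.183) = 10.31054%.
r ≈ 10.31054% − 6.67% → 364 basis points.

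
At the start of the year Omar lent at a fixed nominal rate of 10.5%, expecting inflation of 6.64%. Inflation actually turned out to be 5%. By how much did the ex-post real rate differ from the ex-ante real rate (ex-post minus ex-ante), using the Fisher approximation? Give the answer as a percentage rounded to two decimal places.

1.64%

Ex-ante: 10.5% − 6.64% = 3.860%
Ex-post: 10.5% − 5% = 5.500%
Difference (ex-post − ex-ante) = 1.6400% → 1.64%.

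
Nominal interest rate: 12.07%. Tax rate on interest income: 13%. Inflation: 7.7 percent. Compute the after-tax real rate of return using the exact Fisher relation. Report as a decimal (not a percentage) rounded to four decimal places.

After-tax nominal return = 12.07% × (1 − 0.13) = 10.5009%.
1 + r = 1.105009 / 1.07700 = 1.026006
After-tax real rate = 1.026006 − 1 → 0.0260.

0.0260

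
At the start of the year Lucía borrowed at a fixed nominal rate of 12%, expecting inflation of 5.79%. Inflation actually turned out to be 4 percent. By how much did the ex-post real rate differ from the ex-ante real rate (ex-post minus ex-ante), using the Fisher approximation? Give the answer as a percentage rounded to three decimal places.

Ex-ante: 12% − 5.79% = 6.210%
Ex-post: 12% − 4% = 8.000%
Difference (ex-post − ex-ante) = 1.7900% → 1.790%.

1.790%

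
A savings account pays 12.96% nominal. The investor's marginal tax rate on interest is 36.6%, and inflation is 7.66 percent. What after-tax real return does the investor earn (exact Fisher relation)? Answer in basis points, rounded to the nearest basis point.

After-tax nominal return = 12.96% × (1 − 0.366) = 8.21664%.
1 + r = 1.0821664 / 1.07660 = 1.005170
After-tax real rate = 1.005170 − 1 → 52 basis points.

52 basis points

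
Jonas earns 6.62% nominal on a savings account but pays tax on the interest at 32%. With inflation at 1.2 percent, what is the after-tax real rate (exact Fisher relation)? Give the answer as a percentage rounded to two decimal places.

After-tax nominal return = 6.62% × (1 − 0.32) = 4.5016%.
1 + r = 1.045016 / 1.01200 = 1.032625
After-tax real rate = 1.032625 − 1 → 3.26%.

3.26%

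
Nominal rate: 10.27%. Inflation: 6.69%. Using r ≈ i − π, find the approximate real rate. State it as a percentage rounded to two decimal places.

r ≈ i − π = 10.27% − 6.69% = 3.58%.

3.58%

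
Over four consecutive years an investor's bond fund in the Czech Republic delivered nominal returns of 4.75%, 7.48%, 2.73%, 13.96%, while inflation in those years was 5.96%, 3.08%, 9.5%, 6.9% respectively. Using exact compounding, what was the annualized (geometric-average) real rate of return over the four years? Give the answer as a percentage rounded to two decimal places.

0.76%

Nominal growth factor = 1.0475 × 1.0748 × 1.0273 × 1.1396 = 1.31804858
Price-level growth factor = 1.0596 × 1.0308 × 1.0950 × 1.0690 = 1.27852194
Real growth factor = 1.31804858 / 1.27852194 = 1.03091589
Annualized real rate = 1.03091589^(1/4) − 1 = 0.7641% → 0.76%.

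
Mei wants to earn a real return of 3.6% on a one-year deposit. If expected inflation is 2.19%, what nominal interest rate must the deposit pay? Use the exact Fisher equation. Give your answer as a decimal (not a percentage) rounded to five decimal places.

(1 + i) = (1 + r)(1 + π) = 1.03600 × 1.02190 = 1.0586884
i = 1.0586884 − 1, so the required nominal rate is 0.05869.

0.05869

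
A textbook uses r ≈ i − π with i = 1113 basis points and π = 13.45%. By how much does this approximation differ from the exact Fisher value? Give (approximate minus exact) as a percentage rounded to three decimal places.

Approximate: r ≈ 11.130% − 13.450% = -2.3200%
Exact: (1 + 0.1113)/(1 + 0.1345) − 1 = -2.0450%
Error = -2.3200% − (-2.0450%) = -0.2750% → -0.275%.

-0.275%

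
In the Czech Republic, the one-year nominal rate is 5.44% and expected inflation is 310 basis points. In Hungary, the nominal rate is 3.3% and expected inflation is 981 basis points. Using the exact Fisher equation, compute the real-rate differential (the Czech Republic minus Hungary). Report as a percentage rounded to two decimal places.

The Czech Republic: (1 + 0.0544)/(1 + 0.0310) − 1 = 2.2696%
Hungary: (1 + 0.0330)/(1 + 0.0981) − 1 = -5.9284%
Differential = 2.2696% − (-5.9284%) = 8.1981% → 8.20%.

8.20%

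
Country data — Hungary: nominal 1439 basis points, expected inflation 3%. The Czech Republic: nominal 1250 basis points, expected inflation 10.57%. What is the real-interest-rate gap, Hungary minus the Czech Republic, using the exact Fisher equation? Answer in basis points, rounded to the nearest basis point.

Hungary: (1 + 0.1439)/(1 + 0.0300) − 1 = 11.0583%
The Czech Republic: (1 + 0.1250)/(1 + 0.1057) − 1 = 1.7455%
Differential = 11.0583% − 1.7455% = 9.3128% → 931 basis points.

931 basis points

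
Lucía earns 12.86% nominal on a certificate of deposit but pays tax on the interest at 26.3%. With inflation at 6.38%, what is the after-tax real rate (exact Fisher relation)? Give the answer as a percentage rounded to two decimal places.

2.91%

After-tax nominal return = 12.86% × (1 − 0.263) = 9.47782%.
1 + r = 1.0947782 / 1.06380 = 1.029120
After-tax real rate = 1.029120 − 1 → 2.91%.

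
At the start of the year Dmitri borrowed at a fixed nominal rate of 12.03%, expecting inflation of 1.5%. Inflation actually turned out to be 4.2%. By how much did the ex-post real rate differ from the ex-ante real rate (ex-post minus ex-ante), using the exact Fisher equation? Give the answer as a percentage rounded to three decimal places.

-2.860%

Ex-ante: (1 + 0.1203)/(1 + 0.0150) − 1 = 10.3744%
Ex-post: (1 + 0.1203)/(1 + 0.0420) − 1 = 7.5144%
Difference (ex-post − ex-ante) = -2.8600% → -2.860%.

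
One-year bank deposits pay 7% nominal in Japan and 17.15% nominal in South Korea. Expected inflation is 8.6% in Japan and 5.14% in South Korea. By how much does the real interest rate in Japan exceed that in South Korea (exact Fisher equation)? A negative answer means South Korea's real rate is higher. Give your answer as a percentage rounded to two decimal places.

Japan: (1 + 0.0700)/(1 + 0.0860) − 1 = -1.4733%
South Korea: (1 + 0.1715)/(1 + 0.0514) − 1 = 11.4229%
Differential = -1.4733% − 11.4229% = -12.8962% → -12.90%.

-12.90%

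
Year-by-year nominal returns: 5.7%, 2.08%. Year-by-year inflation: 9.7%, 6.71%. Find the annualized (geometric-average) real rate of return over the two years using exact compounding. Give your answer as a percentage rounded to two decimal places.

-3.99%

Nominal growth factor = 1.0570 × 1.0208 = 1.07898560
Price-level growth factor = 1.0970 × 1.0671 = 1.17060870
Real growth factor = 1.07898560 / 1.17060870 = 0.92173038
Annualized real rate = 0.92173038^(1/2) − 1 = -3.9932% → -3.99%.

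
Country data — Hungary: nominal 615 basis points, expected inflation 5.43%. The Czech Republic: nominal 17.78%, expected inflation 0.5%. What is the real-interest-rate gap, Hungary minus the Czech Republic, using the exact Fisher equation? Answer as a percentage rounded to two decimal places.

-16.51%

Hungary: (1 + 0.0615)/(1 + 0.0543) − 1 = 0.6829%
The Czech Republic: (1 + 0.1778)/(1 + 0.0050) − 1 = 17.1940%
Differential = 0.6829% − 17.1940% = -16.5111% → -16.51%.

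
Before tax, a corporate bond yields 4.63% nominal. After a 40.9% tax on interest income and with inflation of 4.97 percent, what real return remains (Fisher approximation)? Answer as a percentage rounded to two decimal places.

-2.23%

After-tax nominal return = 4.63% × (1 − 0.409) = 2.73633%.
r ≈ 2.73633% − 4.97% → -2.23%.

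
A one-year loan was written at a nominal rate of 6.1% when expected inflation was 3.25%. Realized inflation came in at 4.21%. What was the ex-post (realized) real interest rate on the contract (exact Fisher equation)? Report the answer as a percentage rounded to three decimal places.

1.814%

Ex-post: (1 + 0.0610)/(1 + 0.0421) − 1 = 1.8136%
So the realized real rate is 1.814%.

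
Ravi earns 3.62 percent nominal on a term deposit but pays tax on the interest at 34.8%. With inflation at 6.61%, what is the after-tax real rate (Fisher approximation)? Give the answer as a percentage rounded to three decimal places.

After-tax nominal return = 3.62% × (1 − 0.348) = 2.36024%.
r ≈ 2.36024% − 6.61% → -4.250%.

-4.250%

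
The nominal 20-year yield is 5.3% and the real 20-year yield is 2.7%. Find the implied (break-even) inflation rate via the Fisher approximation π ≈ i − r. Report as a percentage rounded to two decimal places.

π ≈ i − r = 5.3% − 2.7% → 2.60%.

2.60%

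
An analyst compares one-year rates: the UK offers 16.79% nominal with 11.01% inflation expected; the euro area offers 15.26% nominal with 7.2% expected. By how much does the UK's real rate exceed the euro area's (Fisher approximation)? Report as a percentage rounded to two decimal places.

-2.28%

The UK: 16.79% − 11.01% = 5.780%
The euro area: 15.26% − 7.2% = 8.060%
Differential = -2.280% → -2.28%.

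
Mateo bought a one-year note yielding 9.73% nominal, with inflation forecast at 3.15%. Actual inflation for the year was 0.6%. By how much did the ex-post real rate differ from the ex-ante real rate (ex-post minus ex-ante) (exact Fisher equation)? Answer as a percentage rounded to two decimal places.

Ex-ante: (1 + 0.0973)/(1 + 0.0315) − 1 = 6.3791%
Ex-post: (1 + 0.0973)/(1 + 0.0060) − 1 = 9.0755%
Difference (ex-post − ex-ante) = 2.6965% → 2.70%.

2.70%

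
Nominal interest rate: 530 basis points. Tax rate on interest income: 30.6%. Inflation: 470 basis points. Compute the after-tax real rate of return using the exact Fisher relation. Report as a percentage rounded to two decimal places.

After-tax nominal return = 5.3% × (1 − 0.306) = 3.6782%.
1 + r = 1.036782 / 1.04700 = 0.990241
After-tax real rate = 0.990241 − 1 → -0.98%.

-0.98%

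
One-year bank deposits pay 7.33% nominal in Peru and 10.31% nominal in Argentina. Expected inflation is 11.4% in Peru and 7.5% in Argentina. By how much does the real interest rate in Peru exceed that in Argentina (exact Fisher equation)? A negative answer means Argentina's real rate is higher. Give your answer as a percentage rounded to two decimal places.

Peru: (1 + 0.0733)/(1 + 0.1140) − 1 = -3.6535%
Argentina: (1 + 0.1031)/(1 + 0.0750) − 1 = 2.6140%
Differential = -3.6535% − 2.6140% = -6.2675% → -6.27%.

-6.27%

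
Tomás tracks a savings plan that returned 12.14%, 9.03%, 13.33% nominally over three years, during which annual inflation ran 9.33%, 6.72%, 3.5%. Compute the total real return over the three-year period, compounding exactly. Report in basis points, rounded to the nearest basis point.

1474 basis points

Nominal growth factor = 1.1214 × 1.0903 × 1.1333 = 1.385643
Price-level growth factor = 1.0933 × 1.0672 × 1.0350 = 1.207607
Real growth factor = 1.385643 / 1.207607 = 1.147429
Total real return = 1.147429 − 1 → 1474 basis points.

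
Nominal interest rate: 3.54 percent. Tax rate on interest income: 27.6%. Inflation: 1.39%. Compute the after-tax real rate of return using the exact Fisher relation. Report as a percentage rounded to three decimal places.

After-tax nominal return = 3.54% × (1 − 0.276) = 2.56296%.
1 + r = 1.0256296 / 1.01390 = 1.011569
After-tax real rate = 1.011569 − 1 → 1.157%.

1.157%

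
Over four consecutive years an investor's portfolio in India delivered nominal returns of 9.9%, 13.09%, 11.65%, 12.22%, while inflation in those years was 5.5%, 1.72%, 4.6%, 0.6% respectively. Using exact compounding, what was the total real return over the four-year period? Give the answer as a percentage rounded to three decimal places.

37.899%

Compound the nominal returns: 1.0990 × 1.1309 × 1.1165 × 1.1222 = 1.557223.
Compound inflation: 1.0550 × 1.0172 × 1.0460 × 1.0060 = 1.129246.
Deflate: 1.557223 / 1.129246 = 1.378994.
Total real return = 1.378994 − 1 → 37.899%.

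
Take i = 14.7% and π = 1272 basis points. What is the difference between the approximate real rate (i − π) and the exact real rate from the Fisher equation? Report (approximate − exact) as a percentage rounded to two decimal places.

0.22%

Approximate: r ≈ 14.700% − 12.720% = 1.9800%
Exact: (1 + 0.1470)/(1 + 0.1272) − 1 = 1.7566%
Error = 1.9800% − 1.7566% = 0.2234% → 0.22%.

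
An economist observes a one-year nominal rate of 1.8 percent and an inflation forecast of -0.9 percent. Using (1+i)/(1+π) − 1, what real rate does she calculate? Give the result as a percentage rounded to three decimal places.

2.725%

By the Fisher equation, 1 + r = (1 + i)/(1 + π).
1 + r = 1.01800 / 0.99100 = 1.0272452
r = 1.0272452 − 1 = 2.72452%, i.e. 2.725%.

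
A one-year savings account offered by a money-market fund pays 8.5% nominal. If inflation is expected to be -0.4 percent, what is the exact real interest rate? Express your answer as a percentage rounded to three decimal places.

1 + r = 1.08500 / 0.99600 = 1.089357
r = 1.089357 − 1 = 8.9357%, i.e. 8.936%.

8.936%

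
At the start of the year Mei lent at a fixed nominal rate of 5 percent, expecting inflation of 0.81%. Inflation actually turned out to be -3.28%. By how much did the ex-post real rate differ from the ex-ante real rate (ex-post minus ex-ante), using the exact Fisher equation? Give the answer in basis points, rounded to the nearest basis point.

Ex-ante: (1 + 0.0500)/(1 + 0.0081) − 1 = 4.1563%
Ex-post: (1 + 0.0500)/(1 − 0.0328) − 1 = 8.5608%
Difference (ex-post − ex-ante) = 4.4045% → 440 basis points.

440 basis points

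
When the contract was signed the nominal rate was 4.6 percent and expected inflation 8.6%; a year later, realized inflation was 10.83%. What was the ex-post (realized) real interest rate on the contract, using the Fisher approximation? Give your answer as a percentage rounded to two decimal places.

-6.23%

Ex-post: 4.6% − 10.83% = -6.230%
So the realized real rate is -6.23%.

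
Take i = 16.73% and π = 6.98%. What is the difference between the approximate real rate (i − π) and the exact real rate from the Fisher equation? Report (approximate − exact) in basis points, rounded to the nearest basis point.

64 basis points

Approximate: r ≈ 16.730% − 6.980% = 9.7500%
Exact: (1 + 0.1673)/(1 + 0.0698) − 1 = 9.1139%
Error = 9.7500% − 9.1139% = 0.6361% → 64 basis points.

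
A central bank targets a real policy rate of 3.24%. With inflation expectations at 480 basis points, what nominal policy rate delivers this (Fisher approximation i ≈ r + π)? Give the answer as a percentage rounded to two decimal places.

8.04%

i ≈ r + π = 3.24% + 4.8% = 8.04%.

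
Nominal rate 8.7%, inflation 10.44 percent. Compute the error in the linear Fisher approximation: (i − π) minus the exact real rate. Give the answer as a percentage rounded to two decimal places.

-0.16%

Approximate: r ≈ 8.700% − 10.440% = -1.7400%
Exact: (1 + 0.0870)/(1 + 0.1044) − 1 = -1.5755%
Error = -1.7400% − (-1.5755%) = -0.1645% → -0.16%.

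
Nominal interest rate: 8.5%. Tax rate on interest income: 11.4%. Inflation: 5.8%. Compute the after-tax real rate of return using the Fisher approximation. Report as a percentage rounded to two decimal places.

1.73%

After-tax nominal return = 8.5% × (1 − 0.114) = 7.5310%.
r ≈ 7.5310% − 5.8% → 1.73%.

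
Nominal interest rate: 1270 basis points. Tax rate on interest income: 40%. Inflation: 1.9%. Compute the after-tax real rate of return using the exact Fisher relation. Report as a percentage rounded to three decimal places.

5.613%

After-tax nominal return = 12.7% × (1 − 0.4) = 7.6200%.
1 + r = 1.07620 / 1.01900 = 1.056133
After-tax real rate = 1.056133 − 1 → 5.613%.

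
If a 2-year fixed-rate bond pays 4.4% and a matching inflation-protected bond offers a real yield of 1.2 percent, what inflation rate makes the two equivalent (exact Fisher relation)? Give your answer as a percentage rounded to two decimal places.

3.16%

(1 + π) = (1 + i)/(1 + r) = 1.04400 / 1.01200 = 1.031621
Break-even inflation = 1.031621 − 1 → 3.16%.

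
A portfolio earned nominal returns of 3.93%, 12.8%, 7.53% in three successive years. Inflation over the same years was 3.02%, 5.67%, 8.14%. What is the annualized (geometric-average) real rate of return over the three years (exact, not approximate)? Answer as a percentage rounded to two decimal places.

Compound the nominal returns: 1.0393 × 1.1280 × 1.0753 = 1.26060688.
Compound inflation: 1.0302 × 1.0567 × 1.0814 = 1.17722538.
Deflate: 1.26060688 / 1.17722538 = 1.07082883.
Annualized real rate = 1.07082883^(1/3) − 1 = 2.3073% → 2.31%.

2.31%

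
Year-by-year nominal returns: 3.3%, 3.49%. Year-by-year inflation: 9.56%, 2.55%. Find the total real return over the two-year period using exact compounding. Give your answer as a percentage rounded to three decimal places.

-4.850%

Compound the nominal returns: 1.0330 × 1.0349 = 1.0690517.
Compound inflation: 1.0956 × 1.0255 = 1.1235378.
Deflate: 1.0690517 / 1.1235378 = 0.9515049.
Total real return = 0.9515049 − 1 → -4.850%.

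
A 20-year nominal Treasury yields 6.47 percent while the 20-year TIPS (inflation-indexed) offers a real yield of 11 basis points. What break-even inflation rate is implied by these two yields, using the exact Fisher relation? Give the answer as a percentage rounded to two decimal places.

6.35%

(1 + π) = (1 + i)/(1 + r) = 1.06470 / 1.00110 = 1.063530
Break-even inflation = 1.063530 − 1 → 6.35%.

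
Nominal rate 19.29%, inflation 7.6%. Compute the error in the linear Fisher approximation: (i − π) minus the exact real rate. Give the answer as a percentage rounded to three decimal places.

0.826%

Approximate: r ≈ 19.290% − 7.600% = 11.6900%
Exact: (1 + 0.1929)/(1 + 0.0760) − 1 = 10.8643%
Error = 11.6900% − 10.8643% = 0.8257% → 0.826%.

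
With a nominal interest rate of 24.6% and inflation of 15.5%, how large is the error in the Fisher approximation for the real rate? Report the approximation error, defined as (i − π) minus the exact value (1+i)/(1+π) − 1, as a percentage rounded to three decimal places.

1.221%

Approximate: r ≈ 24.600% − 15.500% = 9.1000%
Exact: (1 + 0.2460)/(1 + 0.1550) − 1 = 7.8788%
Error = 9.1000% − 7.8788% = 1.2212% → 1.221%.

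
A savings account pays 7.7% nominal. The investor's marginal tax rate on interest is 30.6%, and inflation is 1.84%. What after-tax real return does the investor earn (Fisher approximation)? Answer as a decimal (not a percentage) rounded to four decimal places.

After-tax nominal return = 7.7% × (1 − 0.306) = 5.3438%.
r ≈ 5.3438% − 1.84% → 0.0350.

0.0350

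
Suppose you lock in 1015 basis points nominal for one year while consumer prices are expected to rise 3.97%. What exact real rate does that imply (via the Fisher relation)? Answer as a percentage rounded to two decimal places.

5.94%

1 + r = 1.10150 / 1.03970 = 1.059440
r = 1.059440 − 1 = 5.9440%, i.e. 5.94%.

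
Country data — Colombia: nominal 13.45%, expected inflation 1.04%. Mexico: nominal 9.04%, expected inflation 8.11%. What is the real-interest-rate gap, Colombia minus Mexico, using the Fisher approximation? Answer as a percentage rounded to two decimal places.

Colombia: 13.45% − 1.04% = 12.410%
Mexico: 9.04% − 8.11% = 0.930%
Differential = 11.480% → 11.48%.

11.48%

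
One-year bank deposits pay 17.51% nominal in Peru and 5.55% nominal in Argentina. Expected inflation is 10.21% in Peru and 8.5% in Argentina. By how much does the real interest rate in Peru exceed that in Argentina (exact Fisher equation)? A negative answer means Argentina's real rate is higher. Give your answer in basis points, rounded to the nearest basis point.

Peru: (1 + 0.1751)/(1 + 0.1021) − 1 = 6.6237%
Argentina: (1 + 0.0555)/(1 + 0.0850) − 1 = -2.7189%
Differential = 6.6237% − (-2.7189%) = 9.3426% → 934 basis points.

934 basis points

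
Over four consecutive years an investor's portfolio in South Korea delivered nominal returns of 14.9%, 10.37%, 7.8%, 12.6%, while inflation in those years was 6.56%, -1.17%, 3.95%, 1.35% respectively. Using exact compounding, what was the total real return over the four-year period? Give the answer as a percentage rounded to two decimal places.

Compound the nominal returns: 1.1490 × 1.1037 × 1.0780 × 1.1260 = 1.539318.
Compound inflation: 1.0656 × 0.9883 × 1.0395 × 1.0135 = 1.109510.
Deflate: 1.539318 / 1.109510 = 1.387385.
Total real return = 1.387385 − 1 → 38.74%.

38.74%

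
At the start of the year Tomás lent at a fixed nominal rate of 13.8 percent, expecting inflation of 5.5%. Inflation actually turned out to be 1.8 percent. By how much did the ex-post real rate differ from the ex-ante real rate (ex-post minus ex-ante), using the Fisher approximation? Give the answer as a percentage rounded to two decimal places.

Ex-ante: 13.8% − 5.5% = 8.300%
Ex-post: 13.8% − 1.8% = 12.000%
Difference (ex-post − ex-ante) = 3.7000% → 3.70%.

3.70%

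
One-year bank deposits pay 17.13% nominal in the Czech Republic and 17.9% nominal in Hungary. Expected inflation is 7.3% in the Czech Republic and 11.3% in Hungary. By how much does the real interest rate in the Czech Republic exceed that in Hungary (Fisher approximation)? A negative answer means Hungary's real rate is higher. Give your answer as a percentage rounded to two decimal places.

3.23%

The Czech Republic: 17.13% − 7.3% = 9.830%
Hungary: 17.9% − 11.3% = 6.600%
Differential = 3.230% → 3.23%.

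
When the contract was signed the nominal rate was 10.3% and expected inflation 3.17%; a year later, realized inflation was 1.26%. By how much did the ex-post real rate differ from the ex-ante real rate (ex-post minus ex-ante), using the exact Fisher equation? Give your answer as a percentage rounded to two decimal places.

Ex-ante: (1 + 0.1030)/(1 + 0.0317) − 1 = 6.9109%
Ex-post: (1 + 0.1030)/(1 + 0.0126) − 1 = 8.9275%
Difference (ex-post − ex-ante) = 2.0166% → 2.02%.

2.02%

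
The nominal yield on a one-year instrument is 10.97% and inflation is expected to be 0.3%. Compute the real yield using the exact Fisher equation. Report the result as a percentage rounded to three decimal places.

10.638%

By the Fisher relation, 1 + r = (1 + i)/(1 + π).
1 + r = 1.10970 / 1.00300 = 1.106381
r = 1.106381 − 1 = 10.6381%, i.e. 10.638%.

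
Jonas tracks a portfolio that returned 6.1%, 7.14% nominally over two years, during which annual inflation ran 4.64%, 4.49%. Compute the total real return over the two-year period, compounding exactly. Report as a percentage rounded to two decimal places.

3.97%

Compound the nominal returns: 1.0610 × 1.0714 = 1.136755.
Compound inflation: 1.0464 × 1.0449 = 1.093383.
Deflate: 1.136755 / 1.093383 = 1.039668.
Total real return = 1.039668 − 1 → 3.97%.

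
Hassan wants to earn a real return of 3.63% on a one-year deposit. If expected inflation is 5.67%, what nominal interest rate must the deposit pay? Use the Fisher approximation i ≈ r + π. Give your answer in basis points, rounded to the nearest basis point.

i ≈ r + π = 3.63% + 5.67% = 930 basis points.

930 basis points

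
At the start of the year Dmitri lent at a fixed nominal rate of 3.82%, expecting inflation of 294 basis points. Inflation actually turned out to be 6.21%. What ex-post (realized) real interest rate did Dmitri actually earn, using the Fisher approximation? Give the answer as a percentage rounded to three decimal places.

Ex-post: 3.82% − 6.21% = -2.390%
So the realized real rate is -2.390%.

-2.390%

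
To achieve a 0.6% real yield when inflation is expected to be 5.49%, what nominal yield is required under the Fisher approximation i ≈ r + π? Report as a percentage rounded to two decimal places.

i ≈ r + π = 0.6% + 5.49% = 6.09%.

6.09%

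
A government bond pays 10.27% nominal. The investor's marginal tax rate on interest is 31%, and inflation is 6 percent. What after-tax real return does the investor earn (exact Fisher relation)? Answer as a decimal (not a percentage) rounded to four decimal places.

0.0102

After-tax nominal return = 10.27% × (1 − 0.31) = 7.0863%.
1 + r = 1.070863 / 1.06000 = 1.010248
After-tax real rate = 1.010248 − 1 → 0.0102.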